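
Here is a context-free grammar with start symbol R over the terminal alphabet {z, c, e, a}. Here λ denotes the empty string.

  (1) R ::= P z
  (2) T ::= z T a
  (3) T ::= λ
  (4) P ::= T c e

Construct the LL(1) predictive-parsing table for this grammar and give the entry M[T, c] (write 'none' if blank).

T ::= λ

FIRST(T): from T::=z T a we get {z}; from T::=λ we get {λ}. So FIRST(T) = {λ, z}.
FIRST(P): from P::=T c e we get {c, z}. So FIRST(P) = {c, z}.
FIRST(R): from R::=P z we get {c, z}. So FIRST(R) = {c, z}.
FOLLOW(R) includes $ since R is the start symbol.
FOLLOW(T): in T::=z T a, T is followed by a with FIRST {a}; in P::=T c e, T is followed by c e with FIRST {c}. Thus FOLLOW(T) = {a, c}.
For T ::= z T a: FIRST(z T a) = {z}, so it goes in M[T, t] for t ∈ {z}.
For T ::= λ: FIRST(λ) = {λ}, so it goes in M[T, t] for t ∈ {}; since λ ∈ FIRST, also for every t ∈ FOLLOW(T) = {a, c}.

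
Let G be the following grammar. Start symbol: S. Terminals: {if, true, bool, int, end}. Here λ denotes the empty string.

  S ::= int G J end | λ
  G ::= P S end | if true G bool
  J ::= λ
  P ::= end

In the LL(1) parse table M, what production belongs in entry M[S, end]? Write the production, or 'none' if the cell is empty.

S ::= λ

FIRST(S): from S::=int G J end we get {int}; from S::=λ we get {λ}. So FIRST(S) = {λ, int}.
FIRST(J): from J::=λ we get {λ}. So FIRST(J) = {λ}.
FIRST(P): from P::=end we get {end}. So FIRST(P) = {end}.
FIRST(G): from G::=P S end we get {end}; from G::=if true G bool we get {if}. So FIRST(G) = {end, if}.
FOLLOW(S) includes $ since S is the start symbol.
FOLLOW(S): in G::=P S end, S is followed by end with FIRST {end}. Thus FOLLOW(S) = {$, end}.
For S ::= int G J end: FIRST(int G J end) = {int}, so it goes in M[S, t] for t ∈ {int}.
For S ::= λ: FIRST(λ) = {λ}, so it goes in M[S, t] for t ∈ {}; since λ ∈ FIRST, also for every t ∈ FOLLOW(S) = {$, end}.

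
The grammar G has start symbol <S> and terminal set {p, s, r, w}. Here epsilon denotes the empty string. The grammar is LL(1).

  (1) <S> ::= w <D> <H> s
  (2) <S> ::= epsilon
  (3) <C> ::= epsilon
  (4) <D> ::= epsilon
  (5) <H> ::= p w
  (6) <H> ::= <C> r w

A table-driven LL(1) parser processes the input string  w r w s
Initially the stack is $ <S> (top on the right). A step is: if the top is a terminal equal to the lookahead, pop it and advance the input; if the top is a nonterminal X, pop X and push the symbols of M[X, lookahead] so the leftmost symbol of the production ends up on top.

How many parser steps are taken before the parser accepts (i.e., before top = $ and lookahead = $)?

     Stack          Input      Action
  1  $ <S>          w r w s $  expand <S> ::= w <D> <H> s
  2  $ s <H> <D> w  w r w s $  match w
  3  $ s <H> <D>    r w s $    expand <D> ::= epsilon
  4  $ s <H>        r w s $    expand <H> ::= <C> r w
  5  $ s w r <C>    r w s $    expand <C> ::= epsilon
  6  $ s w r        r w s $    match r
  7  $ s w          w s $      match w
  8  $ s            s $        match s
Accept reached after 8 steps.

8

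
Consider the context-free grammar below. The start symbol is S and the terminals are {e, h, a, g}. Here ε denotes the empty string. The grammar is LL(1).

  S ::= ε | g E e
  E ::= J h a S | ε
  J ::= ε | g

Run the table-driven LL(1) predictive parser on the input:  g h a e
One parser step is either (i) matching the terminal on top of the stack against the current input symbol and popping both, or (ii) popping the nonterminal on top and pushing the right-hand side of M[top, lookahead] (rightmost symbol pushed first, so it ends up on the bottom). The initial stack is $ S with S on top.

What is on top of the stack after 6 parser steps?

S

step 1: stack=$ S  input=g h a e $  — expand S ::= g E e
step 2: stack=$ e E g  input=g h a e $  — match g
step 3: stack=$ e E  input=h a e $  — expand E ::= J h a S
step 4: stack=$ e S a h J  input=h a e $  — expand J ::= ε
step 5: stack=$ e S a h  input=h a e $  — match h
step 6: stack=$ e S a  input=a e $  — match a
Stack after step 6: $ e S (top = S).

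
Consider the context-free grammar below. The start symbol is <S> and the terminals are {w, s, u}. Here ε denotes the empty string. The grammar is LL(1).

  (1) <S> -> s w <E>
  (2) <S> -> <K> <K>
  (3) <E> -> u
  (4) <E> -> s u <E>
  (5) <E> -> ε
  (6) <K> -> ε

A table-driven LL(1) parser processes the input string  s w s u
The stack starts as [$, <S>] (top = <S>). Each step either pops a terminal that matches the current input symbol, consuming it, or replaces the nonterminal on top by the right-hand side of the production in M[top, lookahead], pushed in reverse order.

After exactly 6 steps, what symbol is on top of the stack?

<E>

step 1: stack=$ <S>  input=s w s u $  — expand <S> -> s w <E>
step 2: stack=$ <E> w s  input=s w s u $  — match s
step 3: stack=$ <E> w  input=w s u $  — match w
step 4: stack=$ <E>  input=s u $  — expand <E> -> s u <E>
step 5: stack=$ <E> u s  input=s u $  — match s
step 6: stack=$ <E> u  input=u $  — match u
Stack after step 6: $ <E> (top = <E>).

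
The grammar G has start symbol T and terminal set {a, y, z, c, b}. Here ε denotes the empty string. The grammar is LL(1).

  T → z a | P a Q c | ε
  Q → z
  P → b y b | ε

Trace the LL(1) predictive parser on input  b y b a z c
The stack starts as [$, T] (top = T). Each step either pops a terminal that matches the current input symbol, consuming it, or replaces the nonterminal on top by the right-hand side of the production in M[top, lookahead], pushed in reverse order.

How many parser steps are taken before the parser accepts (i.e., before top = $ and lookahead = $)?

9

     Stack          Input          Action
  1  $ T            b y b a z c $  expand T → P a Q c
  2  $ c Q a P      b y b a z c $  expand P → b y b
  3  $ c Q a b y b  b y b a z c $  match b
  4  $ c Q a b y    y b a z c $    match y
  5  $ c Q a b      b a z c $      match b
  6  $ c Q a        a z c $        match a
  7  $ c Q          z c $          expand Q → z
  8  $ c z          z c $          match z
  9  $ c            c $            match c
Accept reached after 9 steps.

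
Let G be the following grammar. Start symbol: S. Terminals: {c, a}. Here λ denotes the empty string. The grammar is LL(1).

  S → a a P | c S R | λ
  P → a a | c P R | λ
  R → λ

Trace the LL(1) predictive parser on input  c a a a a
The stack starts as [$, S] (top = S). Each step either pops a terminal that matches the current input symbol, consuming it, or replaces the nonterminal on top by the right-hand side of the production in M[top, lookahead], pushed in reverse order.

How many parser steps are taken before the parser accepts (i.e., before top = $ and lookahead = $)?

step 1: stack=$ S  input=c a a a a $  — expand S → c S R
step 2: stack=$ R S c  input=c a a a a $  — match c
step 3: stack=$ R S  input=a a a a $  — expand S → a a P
step 4: stack=$ R P a a  input=a a a a $  — match a
step 5: stack=$ R P a  input=a a a $  — match a
step 6: stack=$ R P  input=a a $  — expand P → a a
step 7: stack=$ R a a  input=a a $  — match a
step 8: stack=$ R a  input=a $  — match a
step 9: stack=$ R  input=$  — expand R → λ
Accept reached after 9 steps.

9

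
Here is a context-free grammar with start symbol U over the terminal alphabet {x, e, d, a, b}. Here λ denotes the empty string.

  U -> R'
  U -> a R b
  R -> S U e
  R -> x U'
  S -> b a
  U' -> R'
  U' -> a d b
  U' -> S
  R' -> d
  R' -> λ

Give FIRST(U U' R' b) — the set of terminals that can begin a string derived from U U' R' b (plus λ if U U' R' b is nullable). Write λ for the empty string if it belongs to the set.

FIRST(S): from S->b a we get {b}. So FIRST(S) = {b}.
FIRST(R'): from R'->d we get {d}; from R'->λ we get {λ}. So FIRST(R') = {λ, d}.
FIRST(U): from U->R' we get {λ, d}; from U->a R b we get {a}. So FIRST(U) = {λ, a, d}.
FIRST(R): from R->S U e we get {b}; from R->x U' we get {x}. So FIRST(R) = {b, x}.
FIRST(U'): from U'->R' we get {λ, d}; from U'->a d b we get {a}; from U'->S we get {b}. So FIRST(U') = {λ, a, b, d}.
FIRST(U U' R' b): take FIRST of each symbol in turn, carrying on past any symbol whose FIRST contains λ; result {a, b, d}.

{a, b, d}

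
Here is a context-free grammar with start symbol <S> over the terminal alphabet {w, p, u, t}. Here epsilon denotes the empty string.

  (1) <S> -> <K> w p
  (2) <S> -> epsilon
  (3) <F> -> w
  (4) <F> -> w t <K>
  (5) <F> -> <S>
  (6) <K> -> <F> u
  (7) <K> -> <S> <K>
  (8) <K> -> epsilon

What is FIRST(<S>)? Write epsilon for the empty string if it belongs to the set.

FIRST(<S>): from <S>-><K> w p we get {u, w}; from <S>->epsilon we get {epsilon}. So FIRST(<S>) = {epsilon, u, w}.
FIRST(<F>): from <F>->w we get {w}; from <F>->w t <K> we get {w}; from <F>-><S> we get {epsilon, u, w}. So FIRST(<F>) = {epsilon, u, w}.
FIRST(<K>): from <K>-><F> u we get {u, w}; from <K>-><S> <K> we get {epsilon, u, w}; from <K>->epsilon we get {epsilon}. So FIRST(<K>) = {epsilon, u, w}.

{epsilon, u, w}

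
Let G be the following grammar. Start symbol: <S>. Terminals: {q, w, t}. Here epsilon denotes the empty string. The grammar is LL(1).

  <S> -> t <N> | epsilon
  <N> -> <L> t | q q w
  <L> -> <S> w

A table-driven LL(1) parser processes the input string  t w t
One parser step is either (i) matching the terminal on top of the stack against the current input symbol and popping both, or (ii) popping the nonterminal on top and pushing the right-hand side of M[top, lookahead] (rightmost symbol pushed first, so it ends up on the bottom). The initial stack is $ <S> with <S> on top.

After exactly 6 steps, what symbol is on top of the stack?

t

step 1: stack=$ <S>  input=t w t $  — expand <S> -> t <N>
step 2: stack=$ <N> t  input=t w t $  — match t
step 3: stack=$ <N>  input=w t $  — expand <N> -> <L> t
step 4: stack=$ t <L>  input=w t $  — expand <L> -> <S> w
step 5: stack=$ t w <S>  input=w t $  — expand <S> -> epsilon
step 6: stack=$ t w  input=w t $  — match w
Stack after step 6: $ t (top = t).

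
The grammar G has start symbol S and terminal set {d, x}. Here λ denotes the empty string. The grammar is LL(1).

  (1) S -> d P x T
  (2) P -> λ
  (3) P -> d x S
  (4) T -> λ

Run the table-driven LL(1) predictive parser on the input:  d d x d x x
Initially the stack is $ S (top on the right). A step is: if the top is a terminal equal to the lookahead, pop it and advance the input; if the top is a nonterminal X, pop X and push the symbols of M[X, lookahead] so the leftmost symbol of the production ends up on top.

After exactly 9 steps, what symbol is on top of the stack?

     Stack          Input          Action
  1  $ S            d d x d x x $  expand S -> d P x T
  2  $ T x P d      d d x d x x $  match d
  3  $ T x P        d x d x x $    expand P -> d x S
  4  $ T x S x d    d x d x x $    match d
  5  $ T x S x      x d x x $      match x
  6  $ T x S        d x x $        expand S -> d P x T
  7  $ T x T x P d  d x x $        match d
  8  $ T x T x P    x x $          expand P -> λ
  9  $ T x T x      x x $          match x
Stack after step 9: $ T x T (top = T).

T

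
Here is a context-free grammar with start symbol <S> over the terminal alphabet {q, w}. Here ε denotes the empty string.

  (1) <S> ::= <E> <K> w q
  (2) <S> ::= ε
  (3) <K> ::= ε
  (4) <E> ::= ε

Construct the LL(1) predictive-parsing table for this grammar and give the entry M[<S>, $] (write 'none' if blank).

FIRST(<K>): from <K>::=ε we get {ε}. So FIRST(<K>) = {ε}.
FIRST(<E>): from <E>::=ε we get {ε}. So FIRST(<E>) = {ε}.
FIRST(<S>): from <S>::=<E> <K> w q we get {w}; from <S>::=ε we get {ε}. So FIRST(<S>) = {ε, w}.
FOLLOW(<S>) includes $ since <S> is the start symbol.
FOLLOW(<S>): <S> appears on no right-hand side. Thus FOLLOW(<S>) = {$}.
For <S> ::= <E> <K> w q: FIRST(<E> <K> w q) = {w}, so it goes in M[<S>, t] for t ∈ {w}.
For <S> ::= ε: FIRST(ε) = {ε}, so it goes in M[<S>, t] for t ∈ {}; since ε ∈ FIRST, also for every t ∈ FOLLOW(<S>) = {$}.

<S> ::= ε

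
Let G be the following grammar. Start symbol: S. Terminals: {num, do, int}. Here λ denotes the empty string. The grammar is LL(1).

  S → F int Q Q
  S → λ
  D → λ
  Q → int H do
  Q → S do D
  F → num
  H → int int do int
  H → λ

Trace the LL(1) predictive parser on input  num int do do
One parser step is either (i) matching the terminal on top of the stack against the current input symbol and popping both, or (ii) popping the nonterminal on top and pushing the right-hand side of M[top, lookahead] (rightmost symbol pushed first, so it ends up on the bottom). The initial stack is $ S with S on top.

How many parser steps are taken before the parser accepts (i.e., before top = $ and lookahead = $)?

      Stack          Input            Action
   1  $ S            num int do do $  expand S → F int Q Q
   2  $ Q Q int F    num int do do $  expand F → num
   3  $ Q Q int num  num int do do $  match num
   4  $ Q Q int      int do do $      match int
   5  $ Q Q          do do $          expand Q → S do D
   6  $ Q D do S     do do $          expand S → λ
   7  $ Q D do       do do $          match do
   8  $ Q D          do $             expand D → λ
   9  $ Q            do $             expand Q → S do D
  10  $ D do S       do $             expand S → λ
  11  $ D do         do $             match do
  12  $ D            $                expand D → λ
Accept reached after 12 steps.

12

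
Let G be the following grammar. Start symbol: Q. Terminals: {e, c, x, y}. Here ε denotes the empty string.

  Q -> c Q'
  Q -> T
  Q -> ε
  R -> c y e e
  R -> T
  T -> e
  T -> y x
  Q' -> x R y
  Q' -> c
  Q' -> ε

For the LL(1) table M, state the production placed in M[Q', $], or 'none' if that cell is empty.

FIRST(T) = {e, y}
FIRST(Q') = {ε, c, x}
FIRST(Q) = {ε, c, e, y}  (via T)
FIRST(R) = {c, e, y}  (via T)
FOLLOW(Q) includes $ since Q is the start symbol.
FOLLOW(Q): Q appears on no right-hand side. Thus FOLLOW(Q) = {$}.
FOLLOW(Q'): in Q->c Q', the suffix after Q' is empty, so FOLLOW(Q') ⊇ FOLLOW(Q) = {$}. Thus FOLLOW(Q') = {$}.
For Q' -> x R y: FIRST(x R y) = {x}, so it goes in M[Q', t] for t ∈ {x}.
For Q' -> c: FIRST(c) = {c}, so it goes in M[Q', t] for t ∈ {c}.
For Q' -> ε: FIRST(ε) = {ε}, so it goes in M[Q', t] for t ∈ {}; since ε ∈ FIRST, also for every t ∈ FOLLOW(Q') = {$}.

Q' -> ε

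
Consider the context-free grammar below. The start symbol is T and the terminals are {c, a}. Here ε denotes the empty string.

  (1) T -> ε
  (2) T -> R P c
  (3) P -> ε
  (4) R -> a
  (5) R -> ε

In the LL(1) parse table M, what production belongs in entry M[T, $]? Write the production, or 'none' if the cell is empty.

T -> ε

FIRST(P) = {ε}
FIRST(R) = {ε, a}
FIRST(T) = {ε, a, c}  (via R P c)
FOLLOW(T) includes $ since T is the start symbol.
FOLLOW(T): T appears on no right-hand side. Thus FOLLOW(T) = {$}.
For T -> ε: FIRST(ε) = {ε}, so it goes in M[T, t] for t ∈ {}; since ε ∈ FIRST, also for every t ∈ FOLLOW(T) = {$}.
For T -> R P c: FIRST(R P c) = {a, c}, so it goes in M[T, t] for t ∈ {a, c}.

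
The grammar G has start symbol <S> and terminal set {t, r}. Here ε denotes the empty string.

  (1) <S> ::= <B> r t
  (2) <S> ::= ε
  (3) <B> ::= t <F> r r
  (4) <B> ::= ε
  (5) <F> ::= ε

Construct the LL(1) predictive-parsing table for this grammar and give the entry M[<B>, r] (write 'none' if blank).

<B> ::= ε

FIRST(<B>): from <B>::=t <F> r r we get {t}; from <B>::=ε we get {ε}. So FIRST(<B>) = {ε, t}.
FIRST(<F>): from <F>::=ε we get {ε}. So FIRST(<F>) = {ε}.
FIRST(<S>): from <S>::=<B> r t we get {r, t}; from <S>::=ε we get {ε}. So FIRST(<S>) = {ε, r, t}.
FOLLOW(<S>) includes $ since <S> is the start symbol.
FOLLOW(<B>): in <S>::=<B> r t, <B> is followed by r t with FIRST {r}. Thus FOLLOW(<B>) = {r}.
For <B> ::= t <F> r r: FIRST(t <F> r r) = {t}, so it goes in M[<B>, t] for t ∈ {t}.
For <B> ::= ε: FIRST(ε) = {ε}, so it goes in M[<B>, t] for t ∈ {}; since ε ∈ FIRST, also for every t ∈ FOLLOW(<B>) = {r}.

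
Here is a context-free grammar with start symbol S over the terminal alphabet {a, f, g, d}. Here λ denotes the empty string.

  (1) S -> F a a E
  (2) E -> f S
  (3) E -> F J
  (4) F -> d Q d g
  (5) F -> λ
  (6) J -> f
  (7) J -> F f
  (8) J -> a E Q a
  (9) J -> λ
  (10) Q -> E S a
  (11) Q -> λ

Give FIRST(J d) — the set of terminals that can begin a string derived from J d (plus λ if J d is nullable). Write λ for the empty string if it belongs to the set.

{a, d, f}

FIRST(F): from F->d Q d g we get {d}; from F->λ we get {λ}. So FIRST(F) = {λ, d}.
FIRST(S): from S->F a a E we get {a, d}. So FIRST(S) = {a, d}.
FIRST(J): from J->f we get {f}; from J->F f we get {d, f}; from J->a E Q a we get {a}; from J->λ we get {λ}. So FIRST(J) = {λ, a, d, f}.
FIRST(E): from E->f S we get {f}; from E->F J we get {λ, a, d, f}. So FIRST(E) = {λ, a, d, f}.
FIRST(Q): from Q->E S a we get {a, d, f}; from Q->λ we get {λ}. So FIRST(Q) = {λ, a, d, f}.
FIRST(J d): take FIRST of each symbol in turn, carrying on past any symbol whose FIRST contains λ; result {a, d, f}.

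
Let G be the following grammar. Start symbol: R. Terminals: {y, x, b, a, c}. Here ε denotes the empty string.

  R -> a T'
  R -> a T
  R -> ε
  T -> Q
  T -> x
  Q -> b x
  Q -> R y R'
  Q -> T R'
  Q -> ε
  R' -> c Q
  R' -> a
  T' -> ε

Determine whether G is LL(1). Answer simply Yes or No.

No

FIRST(R) = {ε, a}
FIRST(T) = {ε, a, b, c, x, y}
FIRST(Q) = {ε, a, b, c, x, y}
FIRST(R') = {a, c}
FIRST(T') = {ε}
FOLLOW(R) = {$, y}
FOLLOW(T) = {$, a, c, y}
FOLLOW(Q) = {$, a, c, y}
FOLLOW(R') = {$, a, c, y}
FOLLOW(T') = {$, y}
Cell M[Q, a] receives both Q -> R y R' and Q -> T R' and Q -> ε — the grammar is not LL(1).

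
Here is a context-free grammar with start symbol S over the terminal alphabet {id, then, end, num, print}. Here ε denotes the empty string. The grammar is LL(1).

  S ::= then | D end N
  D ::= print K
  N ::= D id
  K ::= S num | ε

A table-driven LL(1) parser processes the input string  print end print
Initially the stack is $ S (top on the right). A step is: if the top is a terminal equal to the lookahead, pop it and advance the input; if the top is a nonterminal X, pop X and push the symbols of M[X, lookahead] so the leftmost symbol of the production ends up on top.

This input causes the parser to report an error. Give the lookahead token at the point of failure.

$

step 1: stack=$ S  input=print end print $  — expand S ::= D end N
step 2: stack=$ N end D  input=print end print $  — expand D ::= print K
step 3: stack=$ N end K print  input=print end print $  — match print
step 4: stack=$ N end K  input=end print $  — expand K ::= ε
step 5: stack=$ N end  input=end print $  — match end
step 6: stack=$ N  input=print $  — expand N ::= D id
step 7: stack=$ id D  input=print $  — expand D ::= print K
step 8: stack=$ id K print  input=print $  — match print
step 9: stack=$ id K  input=$  — error: M[K, $] is empty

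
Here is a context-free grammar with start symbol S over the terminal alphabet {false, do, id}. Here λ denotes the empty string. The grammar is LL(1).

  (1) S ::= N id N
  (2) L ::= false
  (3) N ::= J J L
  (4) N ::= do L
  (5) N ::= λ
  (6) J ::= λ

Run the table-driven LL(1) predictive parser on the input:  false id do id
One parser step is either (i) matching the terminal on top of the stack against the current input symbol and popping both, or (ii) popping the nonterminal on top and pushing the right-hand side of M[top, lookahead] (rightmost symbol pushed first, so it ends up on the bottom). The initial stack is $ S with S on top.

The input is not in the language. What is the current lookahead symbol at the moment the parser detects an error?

id

step 1: stack=$ S  input=false id do id $  — expand S ::= N id N
step 2: stack=$ N id N  input=false id do id $  — expand N ::= J J L
step 3: stack=$ N id L J J  input=false id do id $  — expand J ::= λ
step 4: stack=$ N id L J  input=false id do id $  — expand J ::= λ
step 5: stack=$ N id L  input=false id do id $  — expand L ::= false
step 6: stack=$ N id false  input=false id do id $  — match false
step 7: stack=$ N id  input=id do id $  — match id
step 8: stack=$ N  input=do id $  — expand N ::= do L
step 9: stack=$ L do  input=do id $  — match do
step 10: stack=$ L  input=id $  — error: M[L, id] is empty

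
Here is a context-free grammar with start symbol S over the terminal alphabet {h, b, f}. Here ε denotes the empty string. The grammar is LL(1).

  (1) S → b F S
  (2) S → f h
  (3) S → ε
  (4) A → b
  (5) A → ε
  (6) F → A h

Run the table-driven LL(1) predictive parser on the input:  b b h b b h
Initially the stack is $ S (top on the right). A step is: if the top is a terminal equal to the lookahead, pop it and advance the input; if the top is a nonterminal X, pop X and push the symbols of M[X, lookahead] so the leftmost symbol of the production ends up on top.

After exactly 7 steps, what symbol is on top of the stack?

b

step 1: stack=$ S  input=b b h b b h $  — expand S → b F S
step 2: stack=$ S F b  input=b b h b b h $  — match b
step 3: stack=$ S F  input=b h b b h $  — expand F → A h
step 4: stack=$ S h A  input=b h b b h $  — expand A → b
step 5: stack=$ S h b  input=b h b b h $  — match b
step 6: stack=$ S h  input=h b b h $  — match h
step 7: stack=$ S  input=b b h $  — expand S → b F S
Stack after step 7: $ S F b (top = b).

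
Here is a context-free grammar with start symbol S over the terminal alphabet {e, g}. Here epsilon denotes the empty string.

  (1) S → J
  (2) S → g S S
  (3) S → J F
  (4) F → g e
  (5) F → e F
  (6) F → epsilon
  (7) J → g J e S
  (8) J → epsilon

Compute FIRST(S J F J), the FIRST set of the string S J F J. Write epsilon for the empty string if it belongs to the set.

FIRST(F): from F→g e we get {g}; from F→e F we get {e}; from F→epsilon we get {epsilon}. So FIRST(F) = {epsilon, e, g}.
FIRST(J): from J→g J e S we get {g}; from J→epsilon we get {epsilon}. So FIRST(J) = {epsilon, g}.
FIRST(S): from S→J we get {epsilon, g}; from S→g S S we get {g}; from S→J F we get {epsilon, e, g}. So FIRST(S) = {epsilon, e, g}.
FIRST(S J F J): take FIRST of each symbol in turn, carrying on past any symbol whose FIRST contains epsilon; result {epsilon, e, g}.

{epsilon, e, g}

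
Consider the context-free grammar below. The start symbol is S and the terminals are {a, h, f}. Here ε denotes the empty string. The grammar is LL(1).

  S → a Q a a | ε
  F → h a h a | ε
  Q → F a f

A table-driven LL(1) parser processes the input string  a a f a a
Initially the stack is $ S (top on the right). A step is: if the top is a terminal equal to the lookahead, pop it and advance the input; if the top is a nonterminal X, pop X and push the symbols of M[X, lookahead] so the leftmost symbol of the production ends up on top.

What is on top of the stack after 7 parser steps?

step 1: stack=$ S  input=a a f a a $  — expand S → a Q a a
step 2: stack=$ a a Q a  input=a a f a a $  — match a
step 3: stack=$ a a Q  input=a f a a $  — expand Q → F a f
step 4: stack=$ a a f a F  input=a f a a $  — expand F → ε
step 5: stack=$ a a f a  input=a f a a $  — match a
step 6: stack=$ a a f  input=f a a $  — match f
step 7: stack=$ a a  input=a a $  — match a
Stack after step 7: $ a (top = a).

a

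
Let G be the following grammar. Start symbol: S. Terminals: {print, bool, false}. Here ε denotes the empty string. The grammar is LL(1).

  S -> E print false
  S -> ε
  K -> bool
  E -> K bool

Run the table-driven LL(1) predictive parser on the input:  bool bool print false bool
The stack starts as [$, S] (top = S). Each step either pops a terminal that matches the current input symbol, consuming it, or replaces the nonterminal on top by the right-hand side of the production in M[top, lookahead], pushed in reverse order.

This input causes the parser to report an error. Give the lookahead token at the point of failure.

     Stack                    Input                         Action
  1  $ S                      bool bool print false bool $  expand S -> E print false
  2  $ false print E          bool bool print false bool $  expand E -> K bool
  3  $ false print bool K     bool bool print false bool $  expand K -> bool
  4  $ false print bool bool  bool bool print false bool $  match bool
  5  $ false print bool       bool print false bool $       match bool
  6  $ false print            print false bool $            match print
  7  $ false                  false bool $                  match false
  8  $                        bool $                        error: stack empty but input remains

bool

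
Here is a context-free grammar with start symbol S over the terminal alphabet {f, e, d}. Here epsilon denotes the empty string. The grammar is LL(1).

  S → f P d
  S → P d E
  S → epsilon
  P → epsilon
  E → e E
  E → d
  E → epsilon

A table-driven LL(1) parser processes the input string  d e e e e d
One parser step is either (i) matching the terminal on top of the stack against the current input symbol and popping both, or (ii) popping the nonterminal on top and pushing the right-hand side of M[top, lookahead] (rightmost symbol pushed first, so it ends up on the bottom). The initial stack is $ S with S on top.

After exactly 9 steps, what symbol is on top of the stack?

E

step 1: stack=$ S  input=d e e e e d $  — expand S → P d E
step 2: stack=$ E d P  input=d e e e e d $  — expand P → epsilon
step 3: stack=$ E d  input=d e e e e d $  — match d
step 4: stack=$ E  input=e e e e d $  — expand E → e E
step 5: stack=$ E e  input=e e e e d $  — match e
step 6: stack=$ E  input=e e e d $  — expand E → e E
step 7: stack=$ E e  input=e e e d $  — match e
step 8: stack=$ E  input=e e d $  — expand E → e E
step 9: stack=$ E e  input=e e d $  — match e
Stack after step 9: $ E (top = E).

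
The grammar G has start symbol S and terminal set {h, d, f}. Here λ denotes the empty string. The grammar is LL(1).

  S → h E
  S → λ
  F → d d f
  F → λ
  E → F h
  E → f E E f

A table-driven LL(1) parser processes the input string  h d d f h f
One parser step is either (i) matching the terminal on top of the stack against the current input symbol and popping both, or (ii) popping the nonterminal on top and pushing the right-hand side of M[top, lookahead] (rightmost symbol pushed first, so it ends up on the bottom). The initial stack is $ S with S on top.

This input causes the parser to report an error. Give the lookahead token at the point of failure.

step 1: stack=$ S  input=h d d f h f $  — expand S → h E
step 2: stack=$ E h  input=h d d f h f $  — match h
step 3: stack=$ E  input=d d f h f $  — expand E → F h
step 4: stack=$ h F  input=d d f h f $  — expand F → d d f
step 5: stack=$ h f d d  input=d d f h f $  — match d
step 6: stack=$ h f d  input=d f h f $  — match d
step 7: stack=$ h f  input=f h f $  — match f
step 8: stack=$ h  input=h f $  — match h
step 9: stack=$  input=f $  — error: stack empty but input remains

f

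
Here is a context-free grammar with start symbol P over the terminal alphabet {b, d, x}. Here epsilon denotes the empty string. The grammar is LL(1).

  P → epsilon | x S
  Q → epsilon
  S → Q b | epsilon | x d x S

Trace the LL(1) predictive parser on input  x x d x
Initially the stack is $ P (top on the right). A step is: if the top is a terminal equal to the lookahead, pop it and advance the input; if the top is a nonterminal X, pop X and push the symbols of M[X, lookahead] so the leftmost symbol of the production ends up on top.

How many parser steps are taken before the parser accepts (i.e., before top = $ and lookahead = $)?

step 1: stack=$ P  input=x x d x $  — expand P → x S
step 2: stack=$ S x  input=x x d x $  — match x
step 3: stack=$ S  input=x d x $  — expand S → x d x S
step 4: stack=$ S x d x  input=x d x $  — match x
step 5: stack=$ S x d  input=d x $  — match d
step 6: stack=$ S x  input=x $  — match x
step 7: stack=$ S  input=$  — expand S → epsilon
Accept reached after 7 steps.

7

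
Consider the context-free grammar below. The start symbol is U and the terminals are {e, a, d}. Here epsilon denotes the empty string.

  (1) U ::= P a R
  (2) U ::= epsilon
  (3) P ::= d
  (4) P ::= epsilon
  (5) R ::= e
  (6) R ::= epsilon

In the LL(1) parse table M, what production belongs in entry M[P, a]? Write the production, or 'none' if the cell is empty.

FIRST(P): from P::=d we get {d}; from P::=epsilon we get {epsilon}. So FIRST(P) = {epsilon, d}.
FIRST(R): from R::=e we get {e}; from R::=epsilon we get {epsilon}. So FIRST(R) = {epsilon, e}.
FIRST(U): from U::=P a R we get {a, d}; from U::=epsilon we get {epsilon}. So FIRST(U) = {epsilon, a, d}.
FOLLOW(U) includes $ since U is the start symbol.
FOLLOW(P): in U::=P a R, P is followed by a R with FIRST {a}. Thus FOLLOW(P) = {a}.
For P ::= d: FIRST(d) = {d}, so it goes in M[P, t] for t ∈ {d}.
For P ::= epsilon: FIRST(epsilon) = {epsilon}, so it goes in M[P, t] for t ∈ {}; since epsilon ∈ FIRST, also for every t ∈ FOLLOW(P) = {a}.

P ::= epsilon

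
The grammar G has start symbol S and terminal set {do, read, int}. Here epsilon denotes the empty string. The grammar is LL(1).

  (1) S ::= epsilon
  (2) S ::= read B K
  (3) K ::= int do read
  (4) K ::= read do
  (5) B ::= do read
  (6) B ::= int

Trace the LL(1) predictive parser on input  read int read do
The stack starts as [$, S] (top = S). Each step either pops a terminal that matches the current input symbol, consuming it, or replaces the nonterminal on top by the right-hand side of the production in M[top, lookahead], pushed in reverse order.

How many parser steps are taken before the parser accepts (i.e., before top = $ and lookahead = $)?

7

     Stack       Input               Action
  1  $ S         read int read do $  expand S ::= read B K
  2  $ K B read  read int read do $  match read
  3  $ K B       int read do $       expand B ::= int
  4  $ K int     int read do $       match int
  5  $ K         read do $           expand K ::= read do
  6  $ do read   read do $           match read
  7  $ do        do $                match do
Accept reached after 7 steps.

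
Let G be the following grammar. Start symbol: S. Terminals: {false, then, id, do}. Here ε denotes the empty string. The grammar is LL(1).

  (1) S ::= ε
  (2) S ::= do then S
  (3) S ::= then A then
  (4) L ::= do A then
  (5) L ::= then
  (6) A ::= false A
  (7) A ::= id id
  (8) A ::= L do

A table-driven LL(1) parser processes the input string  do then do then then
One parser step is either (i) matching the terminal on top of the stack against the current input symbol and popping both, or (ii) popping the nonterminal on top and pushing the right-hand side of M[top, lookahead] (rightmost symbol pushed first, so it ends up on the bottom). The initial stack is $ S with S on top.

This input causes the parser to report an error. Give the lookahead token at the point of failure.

     Stack          Input                   Action
  1  $ S            do then do then then $  expand S ::= do then S
  2  $ S then do    do then do then then $  match do
  3  $ S then       then do then then $     match then
  4  $ S            do then then $          expand S ::= do then S
  5  $ S then do    do then then $          match do
  6  $ S then       then then $             match then
  7  $ S            then $                  expand S ::= then A then
  8  $ then A then  then $                  match then
  9  $ then A       $                       error: M[A, $] is empty

$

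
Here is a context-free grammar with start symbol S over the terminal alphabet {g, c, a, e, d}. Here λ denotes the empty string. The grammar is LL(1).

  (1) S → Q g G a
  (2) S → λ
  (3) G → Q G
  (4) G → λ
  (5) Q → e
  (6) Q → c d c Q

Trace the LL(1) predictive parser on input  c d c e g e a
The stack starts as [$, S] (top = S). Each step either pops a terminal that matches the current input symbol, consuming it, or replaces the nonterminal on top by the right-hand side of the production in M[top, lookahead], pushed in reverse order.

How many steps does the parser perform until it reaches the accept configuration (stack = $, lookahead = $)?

13

      Stack            Input            Action
   1  $ S              c d c e g e a $  expand S → Q g G a
   2  $ a G g Q        c d c e g e a $  expand Q → c d c Q
   3  $ a G g Q c d c  c d c e g e a $  match c
   4  $ a G g Q c d    d c e g e a $    match d
   5  $ a G g Q c      c e g e a $      match c
   6  $ a G g Q        e g e a $        expand Q → e
   7  $ a G g e        e g e a $        match e
   8  $ a G g          g e a $          match g
   9  $ a G            e a $            expand G → Q G
  10  $ a G Q          e a $            expand Q → e
  11  $ a G e          e a $            match e
  12  $ a G            a $              expand G → λ
  13  $ a              a $              match a
Accept reached after 13 steps.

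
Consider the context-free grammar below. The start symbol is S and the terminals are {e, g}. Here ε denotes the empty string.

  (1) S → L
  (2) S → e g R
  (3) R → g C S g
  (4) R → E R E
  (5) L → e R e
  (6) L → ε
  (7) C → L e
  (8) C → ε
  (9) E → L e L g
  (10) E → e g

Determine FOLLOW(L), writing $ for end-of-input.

{$, e, g}

FIRST(L) = {ε, e}
FIRST(S) = {ε, e}  (via L)
FIRST(C) = {ε, e}  (via L e)
FIRST(E) = {e}  (via L e L g)
FIRST(R) = {e, g}  (via E R E)
FOLLOW(S) includes $ since S is the start symbol.
FOLLOW(S): in R→g C S g, S is followed by g with FIRST {g}. Thus FOLLOW(S) = {$, g}.
FOLLOW(R): in S→e g R, the suffix after R is empty, so FOLLOW(R) ⊇ FOLLOW(S) = {$, g}; in R→E R E, R is followed by E with FIRST {e}; in L→e R e, R is followed by e with FIRST {e}. Thus FOLLOW(R) = {$, e, g}.
FOLLOW(L): in S→L, the suffix after L is empty, so FOLLOW(L) ⊇ FOLLOW(S) = {$, g}; in C→L e, L is followed by e with FIRST {e}; in E→L e L g (occurrence 1), L is followed by e L g with FIRST {e}; in E→L e L g (occurrence 2), L is followed by g with FIRST {g}. Thus FOLLOW(L) = {$, e, g}.
FOLLOW(C): in R→g C S g, C is followed by S g with FIRST {e, g}. Thus FOLLOW(C) = {e, g}.
FOLLOW(E): in R→E R E (occurrence 1), E is followed by R E with FIRST {e, g}; in R→E R E (occurrence 2), the suffix after E is empty, so FOLLOW(E) ⊇ FOLLOW(R) = {$, e, g}. Thus FOLLOW(E) = {$, e, g}.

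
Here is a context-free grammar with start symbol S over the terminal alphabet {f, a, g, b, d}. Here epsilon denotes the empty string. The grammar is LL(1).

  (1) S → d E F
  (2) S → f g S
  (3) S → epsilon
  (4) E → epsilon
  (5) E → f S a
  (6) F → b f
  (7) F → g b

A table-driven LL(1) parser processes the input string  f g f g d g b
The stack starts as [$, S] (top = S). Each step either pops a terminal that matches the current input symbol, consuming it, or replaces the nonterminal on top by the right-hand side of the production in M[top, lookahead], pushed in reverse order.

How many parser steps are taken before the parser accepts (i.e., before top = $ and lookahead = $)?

      Stack    Input            Action
   1  $ S      f g f g d g b $  expand S → f g S
   2  $ S g f  f g f g d g b $  match f
   3  $ S g    g f g d g b $    match g
   4  $ S      f g d g b $      expand S → f g S
   5  $ S g f  f g d g b $      match f
   6  $ S g    g d g b $        match g
   7  $ S      d g b $          expand S → d E F
   8  $ F E d  d g b $          match d
   9  $ F E    g b $            expand E → epsilon
  10  $ F      g b $            expand F → g b
  11  $ b g    g b $            match g
  12  $ b      b $              match b
Accept reached after 12 steps.

12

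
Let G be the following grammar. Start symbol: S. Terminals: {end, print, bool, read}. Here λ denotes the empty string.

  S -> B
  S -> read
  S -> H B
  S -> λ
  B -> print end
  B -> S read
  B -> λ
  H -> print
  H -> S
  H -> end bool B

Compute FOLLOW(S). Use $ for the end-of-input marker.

{$, end, print, read}

FIRST(S): from S->B we get {λ, end, print, read}; from S->read we get {read}; from S->H B we get {λ, end, print, read}; from S->λ we get {λ}. So FIRST(S) = {λ, end, print, read}.
FIRST(B): from B->print end we get {print}; from B->S read we get {end, print, read}; from B->λ we get {λ}. So FIRST(B) = {λ, end, print, read}.
FIRST(H): from H->print we get {print}; from H->S we get {λ, end, print, read}; from H->end bool B we get {end}. So FIRST(H) = {λ, end, print, read}.
FOLLOW(S) includes $ since S is the start symbol.
FOLLOW(S): in B->S read, S is followed by read with FIRST {read}; in H->S, the suffix after S is empty, so FOLLOW(S) ⊇ FOLLOW(H) = {$, end, print, read}. Thus FOLLOW(S) = {$, end, print, read}.
FOLLOW(H): in S->H B, H is followed by B with FIRST {λ, end, print, read}; in S->H B, the suffix after H is nullable, so FOLLOW(H) ⊇ FOLLOW(S) = {$, end, print, read}. Thus FOLLOW(H) = {$, end, print, read}.
FOLLOW(B): in S->B, the suffix after B is empty, so FOLLOW(B) ⊇ FOLLOW(S) = {$, end, print, read}; in S->H B, the suffix after B is empty, so FOLLOW(B) ⊇ FOLLOW(S) = {$, end, print, read}; in H->end bool B, the suffix after B is empty, so FOLLOW(B) ⊇ FOLLOW(H) = {$, end, print, read}. Thus FOLLOW(B) = {$, end, print, read}.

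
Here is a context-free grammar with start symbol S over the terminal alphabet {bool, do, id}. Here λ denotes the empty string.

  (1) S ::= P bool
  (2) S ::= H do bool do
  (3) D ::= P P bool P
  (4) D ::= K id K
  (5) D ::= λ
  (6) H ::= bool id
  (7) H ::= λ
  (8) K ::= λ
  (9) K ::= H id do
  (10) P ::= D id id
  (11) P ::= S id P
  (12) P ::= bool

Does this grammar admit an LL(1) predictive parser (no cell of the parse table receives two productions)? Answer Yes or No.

FIRST(S) = {bool, do, id}
FIRST(D) = {λ, bool, do, id}
FIRST(H) = {λ, bool}
FIRST(K) = {λ, bool, id}
FIRST(P) = {bool, do, id}
FOLLOW(S) = {$, id}
FOLLOW(D) = {id}
FOLLOW(H) = {do, id}
FOLLOW(K) = {id}
FOLLOW(P) = {bool, do, id}
Cell M[D, bool] receives both D ::= P P bool P and D ::= K id K — the grammar is not LL(1).

No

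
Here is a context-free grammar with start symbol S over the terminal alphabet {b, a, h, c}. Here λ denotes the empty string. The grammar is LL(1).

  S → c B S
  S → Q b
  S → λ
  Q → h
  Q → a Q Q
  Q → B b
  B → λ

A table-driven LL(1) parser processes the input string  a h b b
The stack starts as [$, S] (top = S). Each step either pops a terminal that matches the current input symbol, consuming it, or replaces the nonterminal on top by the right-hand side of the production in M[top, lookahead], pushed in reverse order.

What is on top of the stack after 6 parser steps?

B

step 1: stack=$ S  input=a h b b $  — expand S → Q b
step 2: stack=$ b Q  input=a h b b $  — expand Q → a Q Q
step 3: stack=$ b Q Q a  input=a h b b $  — match a
step 4: stack=$ b Q Q  input=h b b $  — expand Q → h
step 5: stack=$ b Q h  input=h b b $  — match h
step 6: stack=$ b Q  input=b b $  — expand Q → B b
Stack after step 6: $ b b B (top = B).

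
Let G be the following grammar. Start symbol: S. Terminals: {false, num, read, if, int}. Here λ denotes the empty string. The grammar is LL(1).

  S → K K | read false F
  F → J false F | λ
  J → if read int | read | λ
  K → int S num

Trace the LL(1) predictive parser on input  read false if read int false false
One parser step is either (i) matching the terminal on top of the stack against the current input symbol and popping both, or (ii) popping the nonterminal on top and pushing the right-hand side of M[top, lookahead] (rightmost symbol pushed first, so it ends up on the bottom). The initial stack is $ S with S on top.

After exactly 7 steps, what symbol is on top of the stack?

     Stack                  Input                                 Action
  1  $ S                    read false if read int false false $  expand S → read false F
  2  $ F false read         read false if read int false false $  match read
  3  $ F false              false if read int false false $       match false
  4  $ F                    if read int false false $             expand F → J false F
  5  $ F false J            if read int false false $             expand J → if read int
  6  $ F false int read if  if read int false false $             match if
  7  $ F false int read     read int false false $                match read
Stack after step 7: $ F false int (top = int).

int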